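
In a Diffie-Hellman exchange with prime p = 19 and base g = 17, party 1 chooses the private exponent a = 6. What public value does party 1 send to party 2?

7

Public value = 17^6 mod 19.
17^1 ≡ 17 (mod 19)
17^2 = (17^1)^2 ≡ 17^2 = 289 ≡ 4 (mod 19)
17^4 = (17^2)^2 ≡ 4^2 = 16 ≡ 16 (mod 19)
17^6 = 17^4 · 17^2 ≡ 16 · 4 ≡ 7 (mod 19).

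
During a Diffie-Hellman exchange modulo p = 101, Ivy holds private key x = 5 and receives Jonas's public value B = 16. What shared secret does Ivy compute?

Shared key K = 16^5 mod 101.
16^1 ≡ 16 (mod 101)
16^2 = (16^1)^2 ≡ 16^2 = 256 ≡ 54 (mod 101)
16^4 = (16^2)^2 ≡ 54^2 = 2916 ≡ 88 (mod 101)
16^5 = 16^4 · 16^1 ≡ 88 · 16 ≡ 95 (mod 101).

95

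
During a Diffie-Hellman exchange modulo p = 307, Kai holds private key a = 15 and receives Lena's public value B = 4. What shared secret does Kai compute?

Shared key K = 4^15 mod 307.
4^1 ≡ 4 (mod 307)
4^2 = (4^1)^2 ≡ 4^2 = 16 ≡ 16 (mod 307)
4^4 = (4^2)^2 ≡ 16^2 = 256 ≡ 256 (mod 307)
4^8 = (4^4)^2 ≡ 256^2 = 65536 ≡ 145 (mod 307)
4^15 = 4^8 · 4^4 · 4^2 · 4^1 ≡ 145 · 256 · 16 · 4 ≡ 114 (mod 307).

114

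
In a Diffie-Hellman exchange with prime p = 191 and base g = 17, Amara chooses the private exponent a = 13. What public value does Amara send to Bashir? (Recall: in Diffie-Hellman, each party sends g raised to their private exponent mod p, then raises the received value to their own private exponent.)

23

Public value = 17^13 mod 191.
17^1 ≡ 17 (mod 191)
17^2 = (17^1)^2 ≡ 17^2 = 289 ≡ 98 (mod 191)
17^4 = (17^2)^2 ≡ 98^2 = 9604 ≡ 54 (mod 191)
17^8 = (17^4)^2 ≡ 54^2 = 2916 ≡ 51 (mod 191)
17^13 = 17^8 · 17^4 · 17^1 ≡ 51 · 54 · 17 ≡ 23 (mod 191).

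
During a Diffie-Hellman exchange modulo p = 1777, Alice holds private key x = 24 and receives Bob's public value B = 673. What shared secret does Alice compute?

1769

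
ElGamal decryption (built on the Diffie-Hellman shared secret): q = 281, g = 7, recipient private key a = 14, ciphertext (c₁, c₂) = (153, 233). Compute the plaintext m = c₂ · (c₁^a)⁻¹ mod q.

Shared mask s = c₁^a mod q = 153^14 mod 281.
153^1 ≡ 153 (mod 281)
153^2 = (153^1)^2 ≡ 153^2 = 23409 ≡ 86 (mod 281)
153^4 = (153^2)^2 ≡ 86^2 = 7396 ≡ 90 (mod 281)
153^8 = (153^4)^2 ≡ 90^2 = 8100 ≡ 232 (mod 281)
153^14 = 153^8 · 153^4 · 153^2 ≡ 232 · 90 · 86 ≡ 90 (mod 281).
So s = 90; s⁻¹ ≡ 153 (mod 281).
m = c₂ · s⁻¹ mod 281 = 233 · 153 mod 281 = 243.

243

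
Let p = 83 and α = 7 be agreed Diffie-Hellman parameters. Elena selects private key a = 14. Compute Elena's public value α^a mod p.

40

Public value = 7^14 mod 83.
7^1 ≡ 7 (mod 83)
7^2 = (7^1)^2 ≡ 7^2 = 49 ≡ 49 (mod 83)
7^4 = (7^2)^2 ≡ 49^2 = 2401 ≡ 77 (mod 83)
7^8 = (7^4)^2 ≡ 77^2 = 5929 ≡ 36 (mod 83)
7^14 = 7^8 · 7^4 · 7^2 ≡ 36 · 77 · 49 ≡ 40 (mod 83).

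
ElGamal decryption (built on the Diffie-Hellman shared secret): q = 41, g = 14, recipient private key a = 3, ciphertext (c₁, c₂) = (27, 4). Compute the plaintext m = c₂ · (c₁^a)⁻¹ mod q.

Shared mask s = c₁^a mod q = 27^3 mod 41.
27^1 ≡ 27 (mod 41)
27^2 = (27^1)^2 ≡ 27^2 = 729 ≡ 32 (mod 41)
27^3 = 27^2 · 27^1 ≡ 32 · 27 ≡ 3 (mod 41).
So s = 3; s⁻¹ ≡ 14 (mod 41).
m = c₂ · s⁻¹ mod 41 = 4 · 14 mod 41 = 15.

15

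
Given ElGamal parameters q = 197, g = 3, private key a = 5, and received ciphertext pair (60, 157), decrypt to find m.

Shared mask s = c₁^a mod q = 60^5 mod 197.
60^1 ≡ 60 (mod 197)
60^2 = (60^1)^2 ≡ 60^2 = 3600 ≡ 54 (mod 197)
60^4 = (60^2)^2 ≡ 54^2 = 2916 ≡ 158 (mod 197)
60^5 = 60^4 · 60^1 ≡ 158 · 60 ≡ 24 (mod 197).
So s = 24; s⁻¹ ≡ 156 (mod 197).
m = c₂ · s⁻¹ mod 197 = 157 · 156 mod 197 = 64.

64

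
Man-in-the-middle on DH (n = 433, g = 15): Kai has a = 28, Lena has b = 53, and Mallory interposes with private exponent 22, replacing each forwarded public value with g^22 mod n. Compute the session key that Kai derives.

Kai receives Mallory's public value M = 15^22 mod 433 instead of the honest one.
15^1 ≡ 15 (mod 433)
15^2 = (15^1)^2 ≡ 15^2 = 225 ≡ 225 (mod 433)
15^4 = (15^2)^2 ≡ 225^2 = 50625 ≡ 397 (mod 433)
15^8 = (15^4)^2 ≡ 397^2 = 157609 ≡ 430 (mod 433)
15^16 = (15^8)^2 ≡ 430^2 = 184900 ≡ 9 (mod 433)
15^22 = 15^16 · 15^4 · 15^2 ≡ 9 · 397 · 225 ≡ 277 (mod 433).
So M = 277. Kai computes K = M^28 mod 433.
277^1 ≡ 277 (mod 433)
277^2 = (277^1)^2 ≡ 277^2 = 76729 ≡ 88 (mod 433)
277^4 = (277^2)^2 ≡ 88^2 = 7744 ≡ 383 (mod 433)
277^8 = (277^4)^2 ≡ 383^2 = 146689 ≡ 335 (mod 433)
277^16 = (277^8)^2 ≡ 335^2 = 112225 ≡ 78 (mod 433)
277^28 = 277^16 · 277^8 · 277^4 ≡ 78 · 335 · 383 ≡ 294 (mod 433).

294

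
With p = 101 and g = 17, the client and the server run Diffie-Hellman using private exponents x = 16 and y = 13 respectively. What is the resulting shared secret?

36

The client sends A = g^x mod p = 17^16 mod 101.
17^1 ≡ 17 (mod 101)
17^2 = (17^1)^2 ≡ 17^2 = 289 ≡ 87 (mod 101)
17^4 = (17^2)^2 ≡ 87^2 = 7569 ≡ 95 (mod 101)
17^8 = (17^4)^2 ≡ 95^2 = 9025 ≡ 36 (mod 101)
17^16 = (17^8)^2 ≡ 36^2 = 1296 ≡ 84 (mod 101)
So A = 84. The server then computes K = A^y mod p = 84^13 mod 101.
84^1 ≡ 84 (mod 101)
84^2 = (84^1)^2 ≡ 84^2 = 7056 ≡ 87 (mod 101)
84^4 = (84^2)^2 ≡ 87^2 = 7569 ≡ 95 (mod 101)
84^8 = (84^4)^2 ≡ 95^2 = 9025 ≡ 36 (mod 101)
84^13 = 84^8 · 84^4 · 84^1 ≡ 36 · 95 · 84 ≡ 36 (mod 101).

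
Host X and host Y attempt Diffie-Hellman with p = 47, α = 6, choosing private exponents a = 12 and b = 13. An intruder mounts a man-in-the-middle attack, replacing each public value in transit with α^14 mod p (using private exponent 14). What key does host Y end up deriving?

17

Host Y receives an intruder's public value M = 6^14 mod 47 instead of the honest one.
6^1 ≡ 6 (mod 47)
6^2 = (6^1)^2 ≡ 6^2 = 36 ≡ 36 (mod 47)
6^4 = (6^2)^2 ≡ 36^2 = 1296 ≡ 27 (mod 47)
6^8 = (6^4)^2 ≡ 27^2 = 729 ≡ 24 (mod 47)
6^14 = 6^8 · 6^4 · 6^2 ≡ 24 · 27 · 36 ≡ 16 (mod 47).
So M = 16. Host Y computes K = M^13 mod 47.
16^1 ≡ 16 (mod 47)
16^2 = (16^1)^2 ≡ 16^2 = 256 ≡ 21 (mod 47)
16^4 = (16^2)^2 ≡ 21^2 = 441 ≡ 18 (mod 47)
16^8 = (16^4)^2 ≡ 18^2 = 324 ≡ 42 (mod 47)
16^13 = 16^8 · 16^4 · 16^1 ≡ 42 · 18 · 16 ≡ 17 (mod 47).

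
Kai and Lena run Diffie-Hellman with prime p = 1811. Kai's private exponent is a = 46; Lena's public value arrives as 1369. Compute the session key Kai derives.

1507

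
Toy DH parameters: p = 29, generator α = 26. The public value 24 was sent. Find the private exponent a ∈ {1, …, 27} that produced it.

24

Try successive powers of 26 modulo 29:
26^1 ≡ 26
26^2 ≡ 9
26^3 ≡ 2
26^4 ≡ 23
26^5 ≡ 18
26^6 ≡ 4
26^7 ≡ 17
26^8 ≡ 7
26^9 ≡ 8
26^10 ≡ 5
26^11 ≡ 14
26^12 ≡ 16
26^13 ≡ 10
26^14 ≡ 28
26^15 ≡ 3
26^16 ≡ 20
26^17 ≡ 27
26^18 ≡ 6
26^19 ≡ 11
26^20 ≡ 25
26^21 ≡ 12
26^22 ≡ 22
26^23 ≡ 21
26^24 ≡ 24
Found: a = 24.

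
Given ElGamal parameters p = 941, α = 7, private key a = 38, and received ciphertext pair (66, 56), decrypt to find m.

217

Shared mask s = c₁^a mod p = 66^38 mod 941.
66^1 ≡ 66 (mod 941)
66^2 = (66^1)^2 ≡ 66^2 = 4356 ≡ 592 (mod 941)
66^4 = (66^2)^2 ≡ 592^2 = 350464 ≡ 412 (mod 941)
66^8 = (66^4)^2 ≡ 412^2 = 169744 ≡ 364 (mod 941)
66^16 = (66^8)^2 ≡ 364^2 = 132496 ≡ 756 (mod 941)
66^32 = (66^16)^2 ≡ 756^2 = 571536 ≡ 349 (mod 941)
66^38 = 66^32 · 66^4 · 66^2 ≡ 349 · 412 · 592 ≡ 577 (mod 941).
So s = 577; s⁻¹ ≡ 592 (mod 941).
m = c₂ · s⁻¹ mod 941 = 56 · 592 mod 941 = 217.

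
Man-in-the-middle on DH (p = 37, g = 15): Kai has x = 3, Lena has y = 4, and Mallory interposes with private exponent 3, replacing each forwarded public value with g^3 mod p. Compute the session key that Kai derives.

Kai receives Mallory's public value M = 15^3 mod 37 instead of the honest one.
15^1 ≡ 15 (mod 37)
15^2 = (15^1)^2 ≡ 15^2 = 225 ≡ 3 (mod 37)
15^3 = 15^2 · 15^1 ≡ 3 · 15 ≡ 8 (mod 37).
So M = 8. Kai computes K = M^3 mod 37.
8^1 ≡ 8 (mod 37)
8^2 = (8^1)^2 ≡ 8^2 = 64 ≡ 27 (mod 37)
8^3 = 8^2 · 8^1 ≡ 27 · 8 ≡ 31 (mod 37).

31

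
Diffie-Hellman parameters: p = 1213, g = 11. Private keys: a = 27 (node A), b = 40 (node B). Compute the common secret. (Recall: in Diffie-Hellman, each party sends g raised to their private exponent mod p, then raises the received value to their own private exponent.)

736

Node A sends A = g^a mod p = 11^27 mod 1213.
11^1 ≡ 11 (mod 1213)
11^2 = (11^1)^2 ≡ 11^2 = 121 ≡ 121 (mod 1213)
11^4 = (11^2)^2 ≡ 121^2 = 14641 ≡ 85 (mod 1213)
11^8 = (11^4)^2 ≡ 85^2 = 7225 ≡ 1160 (mod 1213)
11^16 = (11^8)^2 ≡ 1160^2 = 1345600 ≡ 383 (mod 1213)
11^27 = 11^16 · 11^8 · 11^2 · 11^1 ≡ 383 · 1160 · 121 · 11 ≡ 393 (mod 1213).
So A = 393. Node B then computes K = A^b mod p = 393^40 mod 1213.
393^1 ≡ 393 (mod 1213)
393^2 = (393^1)^2 ≡ 393^2 = 154449 ≡ 398 (mod 1213)
393^4 = (393^2)^2 ≡ 398^2 = 158404 ≡ 714 (mod 1213)
393^8 = (393^4)^2 ≡ 714^2 = 509796 ≡ 336 (mod 1213)
393^16 = (393^8)^2 ≡ 336^2 = 112896 ≡ 87 (mod 1213)
393^32 = (393^16)^2 ≡ 87^2 = 7569 ≡ 291 (mod 1213)
393^40 = 393^32 · 393^8 ≡ 291 · 336 ≡ 736 (mod 1213).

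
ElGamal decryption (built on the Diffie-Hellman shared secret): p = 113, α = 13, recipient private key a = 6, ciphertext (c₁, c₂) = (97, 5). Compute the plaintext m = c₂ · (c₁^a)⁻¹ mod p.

80

Shared mask s = c₁^a mod p = 97^6 mod 113.
97^1 ≡ 97 (mod 113)
97^2 = (97^1)^2 ≡ 97^2 = 9409 ≡ 30 (mod 113)
97^4 = (97^2)^2 ≡ 30^2 = 900 ≡ 109 (mod 113)
97^6 = 97^4 · 97^2 ≡ 109 · 30 ≡ 106 (mod 113).
So s = 106; s⁻¹ ≡ 16 (mod 113).
m = c₂ · s⁻¹ mod 113 = 5 · 16 mod 113 = 80.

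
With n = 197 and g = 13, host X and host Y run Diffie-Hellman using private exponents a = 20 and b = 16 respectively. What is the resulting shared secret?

34

Host Y sends B = g^b mod n = 13^16 mod 197.
13^1 ≡ 13 (mod 197)
13^2 = (13^1)^2 ≡ 13^2 = 169 ≡ 169 (mod 197)
13^4 = (13^2)^2 ≡ 169^2 = 28561 ≡ 193 (mod 197)
13^8 = (13^4)^2 ≡ 193^2 = 37249 ≡ 16 (mod 197)
13^16 = (13^8)^2 ≡ 16^2 = 256 ≡ 59 (mod 197)
So B = 59. Host X then computes K = B^a mod n = 59^20 mod 197.
59^1 ≡ 59 (mod 197)
59^2 = (59^1)^2 ≡ 59^2 = 3481 ≡ 132 (mod 197)
59^4 = (59^2)^2 ≡ 132^2 = 17424 ≡ 88 (mod 197)
59^8 = (59^4)^2 ≡ 88^2 = 7744 ≡ 61 (mod 197)
59^16 = (59^8)^2 ≡ 61^2 = 3721 ≡ 175 (mod 197)
59^20 = 59^16 · 59^4 ≡ 175 · 88 ≡ 34 (mod 197).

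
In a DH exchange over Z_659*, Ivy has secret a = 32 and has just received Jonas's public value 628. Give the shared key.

Shared key K = 628^32 mod 659.
628^1 ≡ 628 (mod 659)
628^2 = (628^1)^2 ≡ 628^2 = 394384 ≡ 302 (mod 659)
628^4 = (628^2)^2 ≡ 302^2 = 91204 ≡ 262 (mod 659)
628^8 = (628^4)^2 ≡ 262^2 = 68644 ≡ 108 (mod 659)
628^16 = (628^8)^2 ≡ 108^2 = 11664 ≡ 461 (mod 659)
628^32 = (628^16)^2 ≡ 461^2 = 212521 ≡ 323 (mod 659)

323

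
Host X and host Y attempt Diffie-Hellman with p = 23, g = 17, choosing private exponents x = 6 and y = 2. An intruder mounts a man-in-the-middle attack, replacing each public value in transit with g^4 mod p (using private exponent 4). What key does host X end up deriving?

13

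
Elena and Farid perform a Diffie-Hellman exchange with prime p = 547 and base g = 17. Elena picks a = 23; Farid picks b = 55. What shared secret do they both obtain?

175

Elena sends A = g^a mod p = 17^23 mod 547.
17^1 ≡ 17 (mod 547)
17^2 = (17^1)^2 ≡ 17^2 = 289 ≡ 289 (mod 547)
17^4 = (17^2)^2 ≡ 289^2 = 83521 ≡ 377 (mod 547)
17^8 = (17^4)^2 ≡ 377^2 = 142129 ≡ 456 (mod 547)
17^16 = (17^8)^2 ≡ 456^2 = 207936 ≡ 76 (mod 547)
17^23 = 17^16 · 17^4 · 17^2 · 17^1 ≡ 76 · 377 · 289 · 17 ≡ 108 (mod 547).
So A = 108. Farid then computes K = A^b mod p = 108^55 mod 547.
108^1 ≡ 108 (mod 547)
108^2 = (108^1)^2 ≡ 108^2 = 11664 ≡ 177 (mod 547)
108^4 = (108^2)^2 ≡ 177^2 = 31329 ≡ 150 (mod 547)
108^8 = (108^4)^2 ≡ 150^2 = 22500 ≡ 73 (mod 547)
108^16 = (108^8)^2 ≡ 73^2 = 5329 ≡ 406 (mod 547)
108^32 = (108^16)^2 ≡ 406^2 = 164836 ≡ 189 (mod 547)
108^55 = 108^32 · 108^16 · 108^4 · 108^2 · 108^1 ≡ 189 · 406 · 150 · 177 · 108 ≡ 175 (mod 547).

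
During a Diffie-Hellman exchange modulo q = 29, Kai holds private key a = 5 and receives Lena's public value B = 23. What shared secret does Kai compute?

25

Shared key K = 23^5 mod 29.
23^1 ≡ 23 (mod 29)
23^2 = (23^1)^2 ≡ 23^2 = 529 ≡ 7 (mod 29)
23^4 = (23^2)^2 ≡ 7^2 = 49 ≡ 20 (mod 29)
23^5 = 23^4 · 23^1 ≡ 20 · 23 ≡ 25 (mod 29).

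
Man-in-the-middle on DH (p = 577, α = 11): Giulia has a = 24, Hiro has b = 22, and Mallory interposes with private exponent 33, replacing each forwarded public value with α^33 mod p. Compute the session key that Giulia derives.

553

Giulia receives Mallory's public value M = 11^33 mod 577 instead of the honest one.
11^1 ≡ 11 (mod 577)
11^2 = (11^1)^2 ≡ 11^2 = 121 ≡ 121 (mod 577)
11^4 = (11^2)^2 ≡ 121^2 = 14641 ≡ 216 (mod 577)
11^8 = (11^4)^2 ≡ 216^2 = 46656 ≡ 496 (mod 577)
11^16 = (11^8)^2 ≡ 496^2 = 246016 ≡ 214 (mod 577)
11^32 = (11^16)^2 ≡ 214^2 = 45796 ≡ 213 (mod 577)
11^33 = 11^32 · 11^1 ≡ 213 · 11 ≡ 35 (mod 577).
So M = 35. Giulia computes K = M^24 mod 577.
35^1 ≡ 35 (mod 577)
35^2 = (35^1)^2 ≡ 35^2 = 1225 ≡ 71 (mod 577)
35^4 = (35^2)^2 ≡ 71^2 = 5041 ≡ 425 (mod 577)
35^8 = (35^4)^2 ≡ 425^2 = 180625 ≡ 24 (mod 577)
35^16 = (35^8)^2 ≡ 24^2 = 576 ≡ 576 (mod 577)
35^24 = 35^16 · 35^8 ≡ 576 · 24 ≡ 553 (mod 577).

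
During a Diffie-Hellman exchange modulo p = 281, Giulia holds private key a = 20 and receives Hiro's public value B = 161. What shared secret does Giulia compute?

116

Shared key K = 161^20 mod 281.
161^1 ≡ 161 (mod 281)
161^2 = (161^1)^2 ≡ 161^2 = 25921 ≡ 69 (mod 281)
161^4 = (161^2)^2 ≡ 69^2 = 4761 ≡ 265 (mod 281)
161^8 = (161^4)^2 ≡ 265^2 = 70225 ≡ 256 (mod 281)
161^16 = (161^8)^2 ≡ 256^2 = 65536 ≡ 63 (mod 281)
161^20 = 161^16 · 161^4 ≡ 63 · 265 ≡ 116 (mod 281).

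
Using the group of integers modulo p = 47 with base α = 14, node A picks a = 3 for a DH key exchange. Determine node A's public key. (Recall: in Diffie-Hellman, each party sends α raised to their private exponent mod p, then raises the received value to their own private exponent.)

18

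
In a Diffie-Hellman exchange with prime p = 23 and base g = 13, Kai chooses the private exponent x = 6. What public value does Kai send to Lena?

Public value = 13^6 mod 23.
13^1 ≡ 13 (mod 23)
13^2 = (13^1)^2 ≡ 13^2 = 169 ≡ 8 (mod 23)
13^4 = (13^2)^2 ≡ 8^2 = 64 ≡ 18 (mod 23)
13^6 = 13^4 · 13^2 ≡ 18 · 8 ≡ 6 (mod 23).

6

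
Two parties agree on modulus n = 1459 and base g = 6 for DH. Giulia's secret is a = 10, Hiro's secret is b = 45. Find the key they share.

1313

Giulia sends A = g^a mod n = 6^10 mod 1459.
6^1 ≡ 6 (mod 1459)
6^2 = (6^1)^2 ≡ 6^2 = 36 ≡ 36 (mod 1459)
6^4 = (6^2)^2 ≡ 36^2 = 1296 ≡ 1296 (mod 1459)
6^8 = (6^4)^2 ≡ 1296^2 = 1679616 ≡ 307 (mod 1459)
6^10 = 6^8 · 6^2 ≡ 307 · 36 ≡ 839 (mod 1459).
So A = 839. Hiro then computes K = A^b mod n = 839^45 mod 1459.
839^1 ≡ 839 (mod 1459)
839^2 = (839^1)^2 ≡ 839^2 = 703921 ≡ 683 (mod 1459)
839^4 = (839^2)^2 ≡ 683^2 = 466489 ≡ 1068 (mod 1459)
839^8 = (839^4)^2 ≡ 1068^2 = 1140624 ≡ 1145 (mod 1459)
839^16 = (839^8)^2 ≡ 1145^2 = 1311025 ≡ 843 (mod 1459)
839^32 = (839^16)^2 ≡ 843^2 = 710649 ≡ 116 (mod 1459)
839^45 = 839^32 · 839^8 · 839^4 · 839^1 ≡ 116 · 1145 · 1068 · 839 ≡ 1313 (mod 1459).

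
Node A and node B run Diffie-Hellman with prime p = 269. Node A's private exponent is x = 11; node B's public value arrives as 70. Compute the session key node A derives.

258

Shared key K = 70^11 mod 269.
70^1 ≡ 70 (mod 269)
70^2 = (70^1)^2 ≡ 70^2 = 4900 ≡ 58 (mod 269)
70^4 = (70^2)^2 ≡ 58^2 = 3364 ≡ 136 (mod 269)
70^8 = (70^4)^2 ≡ 136^2 = 18496 ≡ 204 (mod 269)
70^11 = 70^8 · 70^2 · 70^1 ≡ 204 · 58 · 70 ≡ 258 (mod 269).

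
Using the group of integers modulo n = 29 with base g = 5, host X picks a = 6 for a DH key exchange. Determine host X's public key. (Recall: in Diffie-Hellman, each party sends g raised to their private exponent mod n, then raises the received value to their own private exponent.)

Public value = 5^6 (mod 29).
5^1 ≡ 5 (mod 29)
5^2 = (5^1)^2 ≡ 5^2 = 25 ≡ 25 (mod 29)
5^4 = (5^2)^2 ≡ 25^2 = 625 ≡ 16 (mod 29)
5^6 = 5^4 · 5^2 ≡ 16 · 25 ≡ 23 (mod 29).

23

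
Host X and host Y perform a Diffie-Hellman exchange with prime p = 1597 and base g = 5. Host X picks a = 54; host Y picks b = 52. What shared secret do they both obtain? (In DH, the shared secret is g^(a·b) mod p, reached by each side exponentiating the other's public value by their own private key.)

1070

Host X sends A = g^a mod p = 5^54 mod 1597.
5^1 ≡ 5 (mod 1597)
5^2 = (5^1)^2 ≡ 5^2 = 25 ≡ 25 (mod 1597)
5^4 = (5^2)^2 ≡ 25^2 = 625 ≡ 625 (mod 1597)
5^8 = (5^4)^2 ≡ 625^2 = 390625 ≡ 957 (mod 1597)
5^16 = (5^8)^2 ≡ 957^2 = 915849 ≡ 768 (mod 1597)
5^32 = (5^16)^2 ≡ 768^2 = 589824 ≡ 531 (mod 1597)
5^54 = 5^32 · 5^16 · 5^4 · 5^2 ≡ 531 · 768 · 625 · 25 ≡ 343 (mod 1597).
So A = 343. Host Y then computes K = A^b mod p = 343^52 mod 1597.
343^1 ≡ 343 (mod 1597)
343^2 = (343^1)^2 ≡ 343^2 = 117649 ≡ 1068 (mod 1597)
343^4 = (343^2)^2 ≡ 1068^2 = 1140624 ≡ 366 (mod 1597)
343^8 = (343^4)^2 ≡ 366^2 = 133956 ≡ 1405 (mod 1597)
343^16 = (343^8)^2 ≡ 1405^2 = 1974025 ≡ 133 (mod 1597)
343^32 = (343^16)^2 ≡ 133^2 = 17689 ≡ 122 (mod 1597)
343^52 = 343^32 · 343^16 · 343^4 ≡ 122 · 133 · 366 ≡ 1070 (mod 1597).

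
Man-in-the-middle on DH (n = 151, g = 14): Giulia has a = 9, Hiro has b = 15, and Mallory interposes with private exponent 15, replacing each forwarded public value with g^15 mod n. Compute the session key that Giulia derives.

87

Giulia receives Mallory's public value M = 14^15 mod 151 instead of the honest one.
14^1 ≡ 14 (mod 151)
14^2 = (14^1)^2 ≡ 14^2 = 196 ≡ 45 (mod 151)
14^4 = (14^2)^2 ≡ 45^2 = 2025 ≡ 62 (mod 151)
14^8 = (14^4)^2 ≡ 62^2 = 3844 ≡ 69 (mod 151)
14^15 = 14^8 · 14^4 · 14^2 · 14^1 ≡ 69 · 62 · 45 · 14 ≡ 92 (mod 151).
So M = 92. Giulia computes K = M^9 mod 151.
92^1 ≡ 92 (mod 151)
92^2 = (92^1)^2 ≡ 92^2 = 8464 ≡ 8 (mod 151)
92^4 = (92^2)^2 ≡ 8^2 = 64 ≡ 64 (mod 151)
92^8 = (92^4)^2 ≡ 64^2 = 4096 ≡ 19 (mod 151)
92^9 = 92^8 · 92^1 ≡ 19 · 92 ≡ 87 (mod 151).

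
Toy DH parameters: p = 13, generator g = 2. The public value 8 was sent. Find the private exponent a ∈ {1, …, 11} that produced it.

Try successive powers of 2 modulo 13:
2^1 ≡ 2
2^2 ≡ 4
2^3 ≡ 8
Found: a = 3.

3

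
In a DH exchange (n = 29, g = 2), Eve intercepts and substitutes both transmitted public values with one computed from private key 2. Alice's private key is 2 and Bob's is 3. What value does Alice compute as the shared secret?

16

Alice receives Eve's public value M = 2^2 mod 29 instead of the honest one.
2^1 ≡ 2 (mod 29)
2^2 = (2^1)^2 ≡ 2^2 = 4 ≡ 4 (mod 29)
So M = 4. Alice computes K = M^2 mod 29.
4^1 ≡ 4 (mod 29)
4^2 = (4^1)^2 ≡ 4^2 = 16 ≡ 16 (mod 29)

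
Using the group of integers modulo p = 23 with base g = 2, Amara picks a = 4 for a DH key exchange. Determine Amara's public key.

Public value = 2^4 mod 23.
2^1 ≡ 2 (mod 23)
2^2 = (2^1)^2 ≡ 2^2 = 4 ≡ 4 (mod 23)
2^4 = (2^2)^2 ≡ 4^2 = 16 ≡ 16 (mod 23)

16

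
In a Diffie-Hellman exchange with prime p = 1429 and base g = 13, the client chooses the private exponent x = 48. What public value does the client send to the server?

471

Public value = 13^{48} \pmod{1429}.
13^1 ≡ 13 (mod 1429)
13^2 = (13^1)^2 ≡ 13^2 = 169 ≡ 169 (mod 1429)
13^4 = (13^2)^2 ≡ 169^2 = 28561 ≡ 1410 (mod 1429)
13^8 = (13^4)^2 ≡ 1410^2 = 1988100 ≡ 361 (mod 1429)
13^16 = (13^8)^2 ≡ 361^2 = 130321 ≡ 282 (mod 1429)
13^32 = (13^16)^2 ≡ 282^2 = 79524 ≡ 929 (mod 1429)
13^48 = 13^32 · 13^16 ≡ 929 · 282 ≡ 471 (mod 1429).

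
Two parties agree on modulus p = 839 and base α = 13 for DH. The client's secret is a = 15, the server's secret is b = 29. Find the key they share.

346

The server sends B = α^b mod p = 13^29 mod 839.
13^1 ≡ 13 (mod 839)
13^2 = (13^1)^2 ≡ 13^2 = 169 ≡ 169 (mod 839)
13^4 = (13^2)^2 ≡ 169^2 = 28561 ≡ 35 (mod 839)
13^8 = (13^4)^2 ≡ 35^2 = 1225 ≡ 386 (mod 839)
13^16 = (13^8)^2 ≡ 386^2 = 148996 ≡ 493 (mod 839)
13^29 = 13^16 · 13^8 · 13^4 · 13^1 ≡ 493 · 386 · 35 · 13 ≡ 790 (mod 839).
So B = 790. The client then computes K = B^a mod p = 790^15 mod 839.
790^1 ≡ 790 (mod 839)
790^2 = (790^1)^2 ≡ 790^2 = 624100 ≡ 723 (mod 839)
790^4 = (790^2)^2 ≡ 723^2 = 522729 ≡ 32 (mod 839)
790^8 = (790^4)^2 ≡ 32^2 = 1024 ≡ 185 (mod 839)
790^15 = 790^8 · 790^4 · 790^2 · 790^1 ≡ 185 · 32 · 723 · 790 ≡ 346 (mod 839).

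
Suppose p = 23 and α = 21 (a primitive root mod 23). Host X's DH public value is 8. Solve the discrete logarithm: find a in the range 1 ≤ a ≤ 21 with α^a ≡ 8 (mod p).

Try successive powers of 21 modulo 23:
21^1 ≡ 21
21^2 ≡ 4
21^3 ≡ 15
21^4 ≡ 16
21^5 ≡ 14
21^6 ≡ 18
21^7 ≡ 10
21^8 ≡ 3
21^9 ≡ 17
21^10 ≡ 12
21^11 ≡ 22
21^12 ≡ 2
21^13 ≡ 19
21^14 ≡ 8
Found: a = 14.

14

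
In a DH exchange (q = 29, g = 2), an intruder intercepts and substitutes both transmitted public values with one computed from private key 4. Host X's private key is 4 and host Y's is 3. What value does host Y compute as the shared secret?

7

Host Y receives an intruder's public value M = 2^4 mod 29 instead of the honest one.
2^1 ≡ 2 (mod 29)
2^2 = (2^1)^2 ≡ 2^2 = 4 ≡ 4 (mod 29)
2^4 = (2^2)^2 ≡ 4^2 = 16 ≡ 16 (mod 29)
So M = 16. Host Y computes K = M^3 mod 29.
16^1 ≡ 16 (mod 29)
16^2 = (16^1)^2 ≡ 16^2 = 256 ≡ 24 (mod 29)
16^3 = 16^2 · 16^1 ≡ 24 · 16 ≡ 7 (mod 29).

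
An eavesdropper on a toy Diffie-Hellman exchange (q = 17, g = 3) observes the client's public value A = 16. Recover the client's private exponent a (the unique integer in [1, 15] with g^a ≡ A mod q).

8

Try successive powers of 3 modulo 17:
3^1 ≡ 3
3^2 ≡ 9
3^3 ≡ 10
3^4 ≡ 13
3^5 ≡ 5
3^6 ≡ 15
3^7 ≡ 11
3^8 ≡ 16
Found: a = 8.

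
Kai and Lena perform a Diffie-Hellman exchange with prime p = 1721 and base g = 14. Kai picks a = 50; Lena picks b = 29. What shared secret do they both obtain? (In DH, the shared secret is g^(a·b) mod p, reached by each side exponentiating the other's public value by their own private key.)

477

Kai sends A = g^a mod p = 14^50 mod 1721.
14^1 ≡ 14 (mod 1721)
14^2 = (14^1)^2 ≡ 14^2 = 196 ≡ 196 (mod 1721)
14^4 = (14^2)^2 ≡ 196^2 = 38416 ≡ 554 (mod 1721)
14^8 = (14^4)^2 ≡ 554^2 = 306916 ≡ 578 (mod 1721)
14^16 = (14^8)^2 ≡ 578^2 = 334084 ≡ 210 (mod 1721)
14^32 = (14^16)^2 ≡ 210^2 = 44100 ≡ 1075 (mod 1721)
14^50 = 14^32 · 14^16 · 14^2 ≡ 1075 · 210 · 196 ≡ 90 (mod 1721).
So A = 90. Lena then computes K = A^b mod p = 90^29 mod 1721.
90^1 ≡ 90 (mod 1721)
90^2 = (90^1)^2 ≡ 90^2 = 8100 ≡ 1216 (mod 1721)
90^4 = (90^2)^2 ≡ 1216^2 = 1478656 ≡ 317 (mod 1721)
90^8 = (90^4)^2 ≡ 317^2 = 100489 ≡ 671 (mod 1721)
90^16 = (90^8)^2 ≡ 671^2 = 450241 ≡ 1060 (mod 1721)
90^29 = 90^16 · 90^8 · 90^4 · 90^1 ≡ 1060 · 671 · 317 · 90 ≡ 477 (mod 1721).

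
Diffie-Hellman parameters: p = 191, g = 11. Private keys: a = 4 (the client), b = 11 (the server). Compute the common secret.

The client sends A = g^a mod p = 11^4 mod 191.
11^1 ≡ 11 (mod 191)
11^2 = (11^1)^2 ≡ 11^2 = 121 ≡ 121 (mod 191)
11^4 = (11^2)^2 ≡ 121^2 = 14641 ≡ 125 (mod 191)
So A = 125. The server then computes K = A^b mod p = 125^11 mod 191.
125^1 ≡ 125 (mod 191)
125^2 = (125^1)^2 ≡ 125^2 = 15625 ≡ 154 (mod 191)
125^4 = (125^2)^2 ≡ 154^2 = 23716 ≡ 32 (mod 191)
125^8 = (125^4)^2 ≡ 32^2 = 1024 ≡ 69 (mod 191)
125^11 = 125^8 · 125^2 · 125^1 ≡ 69 · 154 · 125 ≡ 36 (mod 191).

36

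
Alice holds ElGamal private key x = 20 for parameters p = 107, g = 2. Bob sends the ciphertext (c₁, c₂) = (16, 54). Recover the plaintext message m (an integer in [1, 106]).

Shared mask s = c₁^x mod p = 16^20 mod 107.
16^1 ≡ 16 (mod 107)
16^2 = (16^1)^2 ≡ 16^2 = 256 ≡ 42 (mod 107)
16^4 = (16^2)^2 ≡ 42^2 = 1764 ≡ 52 (mod 107)
16^8 = (16^4)^2 ≡ 52^2 = 2704 ≡ 29 (mod 107)
16^16 = (16^8)^2 ≡ 29^2 = 841 ≡ 92 (mod 107)
16^20 = 16^16 · 16^4 ≡ 92 · 52 ≡ 76 (mod 107).
So s = 76; s⁻¹ ≡ 69 (mod 107).
m = c₂ · s⁻¹ mod 107 = 54 · 69 mod 107 = 88.

88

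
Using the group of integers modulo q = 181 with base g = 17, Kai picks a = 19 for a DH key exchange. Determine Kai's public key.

164

Public value = 17^19 (mod 181).
17^1 ≡ 17 (mod 181)
17^2 = (17^1)^2 ≡ 17^2 = 289 ≡ 108 (mod 181)
17^4 = (17^2)^2 ≡ 108^2 = 11664 ≡ 80 (mod 181)
17^8 = (17^4)^2 ≡ 80^2 = 6400 ≡ 65 (mod 181)
17^16 = (17^8)^2 ≡ 65^2 = 4225 ≡ 62 (mod 181)
17^19 = 17^16 · 17^2 · 17^1 ≡ 62 · 108 · 17 ≡ 164 (mod 181).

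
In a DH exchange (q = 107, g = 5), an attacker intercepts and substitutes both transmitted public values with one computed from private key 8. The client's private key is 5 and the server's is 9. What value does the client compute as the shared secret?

19

The client receives an attacker's public value M = 5^8 mod 107 instead of the honest one.
5^1 ≡ 5 (mod 107)
5^2 = (5^1)^2 ≡ 5^2 = 25 ≡ 25 (mod 107)
5^4 = (5^2)^2 ≡ 25^2 = 625 ≡ 90 (mod 107)
5^8 = (5^4)^2 ≡ 90^2 = 8100 ≡ 75 (mod 107)
So M = 75. The client computes K = M^5 mod 107.
75^1 ≡ 75 (mod 107)
75^2 = (75^1)^2 ≡ 75^2 = 5625 ≡ 61 (mod 107)
75^4 = (75^2)^2 ≡ 61^2 = 3721 ≡ 83 (mod 107)
75^5 = 75^4 · 75^1 ≡ 83 · 75 ≡ 19 (mod 107).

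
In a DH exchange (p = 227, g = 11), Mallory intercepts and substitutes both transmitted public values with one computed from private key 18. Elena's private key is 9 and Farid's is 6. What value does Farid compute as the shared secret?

Farid receives Mallory's public value M = 11^18 mod 227 instead of the honest one.
11^1 ≡ 11 (mod 227)
11^2 = (11^1)^2 ≡ 11^2 = 121 ≡ 121 (mod 227)
11^4 = (11^2)^2 ≡ 121^2 = 14641 ≡ 113 (mod 227)
11^8 = (11^4)^2 ≡ 113^2 = 12769 ≡ 57 (mod 227)
11^16 = (11^8)^2 ≡ 57^2 = 3249 ≡ 71 (mod 227)
11^18 = 11^16 · 11^2 ≡ 71 · 121 ≡ 192 (mod 227).
So M = 192. Farid computes K = M^6 mod 227.
192^1 ≡ 192 (mod 227)
192^2 = (192^1)^2 ≡ 192^2 = 36864 ≡ 90 (mod 227)
192^4 = (192^2)^2 ≡ 90^2 = 8100 ≡ 155 (mod 227)
192^6 = 192^4 · 192^2 ≡ 155 · 90 ≡ 103 (mod 227).

103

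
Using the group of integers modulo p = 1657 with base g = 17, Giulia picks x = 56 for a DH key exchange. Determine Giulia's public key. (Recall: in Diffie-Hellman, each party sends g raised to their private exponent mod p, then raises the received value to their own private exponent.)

Public value = 17^56 (mod 1657).
17^1 ≡ 17 (mod 1657)
17^2 = (17^1)^2 ≡ 17^2 = 289 ≡ 289 (mod 1657)
17^4 = (17^2)^2 ≡ 289^2 = 83521 ≡ 671 (mod 1657)
17^8 = (17^4)^2 ≡ 671^2 = 450241 ≡ 1194 (mod 1657)
17^16 = (17^8)^2 ≡ 1194^2 = 1425636 ≡ 616 (mod 1657)
17^32 = (17^16)^2 ≡ 616^2 = 379456 ≡ 3 (mod 1657)
17^56 = 17^32 · 17^16 · 17^8 ≡ 3 · 616 · 1194 ≡ 1045 (mod 1657).

1045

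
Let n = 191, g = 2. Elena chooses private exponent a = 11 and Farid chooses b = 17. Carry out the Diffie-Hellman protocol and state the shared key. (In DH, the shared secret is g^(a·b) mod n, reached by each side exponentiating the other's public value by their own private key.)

24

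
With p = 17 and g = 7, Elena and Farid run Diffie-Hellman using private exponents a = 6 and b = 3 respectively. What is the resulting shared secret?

15

Farid sends B = g^b mod p = 7^3 mod 17.
7^1 ≡ 7 (mod 17)
7^2 = (7^1)^2 ≡ 7^2 = 49 ≡ 15 (mod 17)
7^3 = 7^2 · 7^1 ≡ 15 · 7 ≡ 3 (mod 17).
So B = 3. Elena then computes K = B^a mod p = 3^6 mod 17.
3^1 ≡ 3 (mod 17)
3^2 = (3^1)^2 ≡ 3^2 = 9 ≡ 9 (mod 17)
3^4 = (3^2)^2 ≡ 9^2 = 81 ≡ 13 (mod 17)
3^6 = 3^4 · 3^2 ≡ 13 · 9 ≡ 15 (mod 17).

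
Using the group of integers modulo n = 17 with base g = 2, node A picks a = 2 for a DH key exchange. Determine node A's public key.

4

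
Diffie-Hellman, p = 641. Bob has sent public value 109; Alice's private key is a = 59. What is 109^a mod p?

Shared key K = 109^59 mod 641.
109^1 ≡ 109 (mod 641)
109^2 = (109^1)^2 ≡ 109^2 = 11881 ≡ 343 (mod 641)
109^4 = (109^2)^2 ≡ 343^2 = 117649 ≡ 346 (mod 641)
109^8 = (109^4)^2 ≡ 346^2 = 119716 ≡ 490 (mod 641)
109^16 = (109^8)^2 ≡ 490^2 = 240100 ≡ 366 (mod 641)
109^32 = (109^16)^2 ≡ 366^2 = 133956 ≡ 628 (mod 641)
109^59 = 109^32 · 109^16 · 109^8 · 109^2 · 109^1 ≡ 628 · 366 · 490 · 343 · 109 ≡ 267 (mod 641).

267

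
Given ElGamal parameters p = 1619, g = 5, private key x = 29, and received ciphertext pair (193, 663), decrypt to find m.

Shared mask s = c₁^x mod p = 193^29 mod 1619.
193^1 ≡ 193 (mod 1619)
193^2 = (193^1)^2 ≡ 193^2 = 37249 ≡ 12 (mod 1619)
193^4 = (193^2)^2 ≡ 12^2 = 144 ≡ 144 (mod 1619)
193^8 = (193^4)^2 ≡ 144^2 = 20736 ≡ 1308 (mod 1619)
193^16 = (193^8)^2 ≡ 1308^2 = 1710864 ≡ 1200 (mod 1619)
193^29 = 193^16 · 193^8 · 193^4 · 193^1 ≡ 1200 · 1308 · 144 · 193 ≡ 152 (mod 1619).
So s = 152; s⁻¹ ≡ 1161 (mod 1619).
m = c₂ · s⁻¹ mod 1619 = 663 · 1161 mod 1619 = 718.

718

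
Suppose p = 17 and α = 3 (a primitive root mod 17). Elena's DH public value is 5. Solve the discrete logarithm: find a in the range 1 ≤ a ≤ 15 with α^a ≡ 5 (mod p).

5

Try successive powers of 3 modulo 17:
3^1 ≡ 3
3^2 ≡ 9
3^3 ≡ 10
3^4 ≡ 13
3^5 ≡ 5
Found: a = 5.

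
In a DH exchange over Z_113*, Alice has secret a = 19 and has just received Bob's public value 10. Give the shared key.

Shared key K = 10^19 mod 113.
10^1 ≡ 10 (mod 113)
10^2 = (10^1)^2 ≡ 10^2 = 100 ≡ 100 (mod 113)
10^4 = (10^2)^2 ≡ 100^2 = 10000 ≡ 56 (mod 113)
10^8 = (10^4)^2 ≡ 56^2 = 3136 ≡ 85 (mod 113)
10^16 = (10^8)^2 ≡ 85^2 = 7225 ≡ 106 (mod 113)
10^19 = 10^16 · 10^2 · 10^1 ≡ 106 · 100 · 10 ≡ 6 (mod 113).

6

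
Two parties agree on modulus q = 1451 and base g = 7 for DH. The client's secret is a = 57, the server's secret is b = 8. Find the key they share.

The server sends B = g^b mod q = 7^8 mod 1451.
7^1 ≡ 7 (mod 1451)
7^2 = (7^1)^2 ≡ 7^2 = 49 ≡ 49 (mod 1451)
7^4 = (7^2)^2 ≡ 49^2 = 2401 ≡ 950 (mod 1451)
7^8 = (7^4)^2 ≡ 950^2 = 902500 ≡ 1429 (mod 1451)
So B = 1429. The client then computes K = B^a mod q = 1429^57 mod 1451.
1429^1 ≡ 1429 (mod 1451)
1429^2 = (1429^1)^2 ≡ 1429^2 = 2042041 ≡ 484 (mod 1451)
1429^4 = (1429^2)^2 ≡ 484^2 = 234256 ≡ 645 (mod 1451)
1429^8 = (1429^4)^2 ≡ 645^2 = 416025 ≡ 1039 (mod 1451)
1429^16 = (1429^8)^2 ≡ 1039^2 = 1079521 ≡ 1428 (mod 1451)
1429^32 = (1429^16)^2 ≡ 1428^2 = 2039184 ≡ 529 (mod 1451)
1429^57 = 1429^32 · 1429^16 · 1429^8 · 1429^1 ≡ 529 · 1428 · 1039 · 1429 ≡ 116 (mod 1451).

116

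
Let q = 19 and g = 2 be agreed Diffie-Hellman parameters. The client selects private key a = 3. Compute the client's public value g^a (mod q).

8

Public value = 2^3 (mod 19).
2^1 ≡ 2 (mod 19)
2^2 = (2^1)^2 ≡ 2^2 = 4 ≡ 4 (mod 19)
2^3 = 2^2 · 2^1 ≡ 4 · 2 ≡ 8 (mod 19).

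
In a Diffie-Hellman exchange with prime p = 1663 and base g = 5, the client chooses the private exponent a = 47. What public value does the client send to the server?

1648

Public value = 5^47 mod 1663.
5^1 ≡ 5 (mod 1663)
5^2 = (5^1)^2 ≡ 5^2 = 25 ≡ 25 (mod 1663)
5^4 = (5^2)^2 ≡ 25^2 = 625 ≡ 625 (mod 1663)
5^8 = (5^4)^2 ≡ 625^2 = 390625 ≡ 1483 (mod 1663)
5^16 = (5^8)^2 ≡ 1483^2 = 2199289 ≡ 803 (mod 1663)
5^32 = (5^16)^2 ≡ 803^2 = 644809 ≡ 1228 (mod 1663)
5^47 = 5^32 · 5^8 · 5^4 · 5^2 · 5^1 ≡ 1228 · 1483 · 625 · 25 · 5 ≡ 1648 (mod 1663).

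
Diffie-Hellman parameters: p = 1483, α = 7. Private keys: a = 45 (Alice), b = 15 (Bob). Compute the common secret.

Alice sends A = α^a mod p = 7^45 mod 1483.
7^1 ≡ 7 (mod 1483)
7^2 = (7^1)^2 ≡ 7^2 = 49 ≡ 49 (mod 1483)
7^4 = (7^2)^2 ≡ 49^2 = 2401 ≡ 918 (mod 1483)
7^8 = (7^4)^2 ≡ 918^2 = 842724 ≡ 380 (mod 1483)
7^16 = (7^8)^2 ≡ 380^2 = 144400 ≡ 549 (mod 1483)
7^32 = (7^16)^2 ≡ 549^2 = 301401 ≡ 352 (mod 1483)
7^45 = 7^32 · 7^8 · 7^4 · 7^1 ≡ 352 · 380 · 918 · 7 ≡ 892 (mod 1483).
So A = 892. Bob then computes K = A^b mod p = 892^15 mod 1483.
892^1 ≡ 892 (mod 1483)
892^2 = (892^1)^2 ≡ 892^2 = 795664 ≡ 776 (mod 1483)
892^4 = (892^2)^2 ≡ 776^2 = 602176 ≡ 78 (mod 1483)
892^8 = (892^4)^2 ≡ 78^2 = 6084 ≡ 152 (mod 1483)
892^15 = 892^8 · 892^4 · 892^2 · 892^1 ≡ 152 · 78 · 776 · 892 ≡ 1469 (mod 1483).

1469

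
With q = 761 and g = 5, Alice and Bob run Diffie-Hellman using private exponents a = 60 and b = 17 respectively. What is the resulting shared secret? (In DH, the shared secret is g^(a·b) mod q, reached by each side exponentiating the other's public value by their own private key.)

Bob sends B = g^b mod q = 5^17 mod 761.
5^1 ≡ 5 (mod 761)
5^2 = (5^1)^2 ≡ 5^2 = 25 ≡ 25 (mod 761)
5^4 = (5^2)^2 ≡ 25^2 = 625 ≡ 625 (mod 761)
5^8 = (5^4)^2 ≡ 625^2 = 390625 ≡ 232 (mod 761)
5^16 = (5^8)^2 ≡ 232^2 = 53824 ≡ 554 (mod 761)
5^17 = 5^16 · 5^1 ≡ 554 · 5 ≡ 487 (mod 761).
So B = 487. Alice then computes K = B^a mod q = 487^60 mod 761.
487^1 ≡ 487 (mod 761)
487^2 = (487^1)^2 ≡ 487^2 = 237169 ≡ 498 (mod 761)
487^4 = (487^2)^2 ≡ 498^2 = 248004 ≡ 679 (mod 761)
487^8 = (487^4)^2 ≡ 679^2 = 461041 ≡ 636 (mod 761)
487^16 = (487^8)^2 ≡ 636^2 = 404496 ≡ 405 (mod 761)
487^32 = (487^16)^2 ≡ 405^2 = 164025 ≡ 410 (mod 761)
487^60 = 487^32 · 487^16 · 487^8 · 487^4 ≡ 410 · 405 · 636 · 679 ≡ 233 (mod 761).

233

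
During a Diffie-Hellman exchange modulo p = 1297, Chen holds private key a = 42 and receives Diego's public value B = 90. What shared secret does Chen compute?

Shared key K = 90^42 mod 1297.
90^1 ≡ 90 (mod 1297)
90^2 = (90^1)^2 ≡ 90^2 = 8100 ≡ 318 (mod 1297)
90^4 = (90^2)^2 ≡ 318^2 = 101124 ≡ 1255 (mod 1297)
90^8 = (90^4)^2 ≡ 1255^2 = 1575025 ≡ 467 (mod 1297)
90^16 = (90^8)^2 ≡ 467^2 = 218089 ≡ 193 (mod 1297)
90^32 = (90^16)^2 ≡ 193^2 = 37249 ≡ 933 (mod 1297)
90^42 = 90^32 · 90^8 · 90^2 ≡ 933 · 467 · 318 ≡ 182 (mod 1297).

182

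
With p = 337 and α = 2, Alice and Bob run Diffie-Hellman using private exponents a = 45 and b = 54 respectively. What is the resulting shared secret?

79

Alice sends A = α^a mod p = 2^45 mod 337.
2^1 ≡ 2 (mod 337)
2^2 = (2^1)^2 ≡ 2^2 = 4 ≡ 4 (mod 337)
2^4 = (2^2)^2 ≡ 4^2 = 16 ≡ 16 (mod 337)
2^8 = (2^4)^2 ≡ 16^2 = 256 ≡ 256 (mod 337)
2^16 = (2^8)^2 ≡ 256^2 = 65536 ≡ 158 (mod 337)
2^32 = (2^16)^2 ≡ 158^2 = 24964 ≡ 26 (mod 337)
2^45 = 2^32 · 2^8 · 2^4 · 2^1 ≡ 26 · 256 · 16 · 2 ≡ 8 (mod 337).
So A = 8. Bob then computes K = A^b mod p = 8^54 mod 337.
8^1 ≡ 8 (mod 337)
8^2 = (8^1)^2 ≡ 8^2 = 64 ≡ 64 (mod 337)
8^4 = (8^2)^2 ≡ 64^2 = 4096 ≡ 52 (mod 337)
8^8 = (8^4)^2 ≡ 52^2 = 2704 ≡ 8 (mod 337)
8^16 = (8^8)^2 ≡ 8^2 = 64 ≡ 64 (mod 337)
8^32 = (8^16)^2 ≡ 64^2 = 4096 ≡ 52 (mod 337)
8^54 = 8^32 · 8^16 · 8^4 · 8^2 ≡ 52 · 64 · 52 · 64 ≡ 79 (mod 337).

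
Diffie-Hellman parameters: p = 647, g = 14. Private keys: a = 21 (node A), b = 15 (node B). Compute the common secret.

Node A sends A = g^a mod p = 14^21 mod 647.
14^1 ≡ 14 (mod 647)
14^2 = (14^1)^2 ≡ 14^2 = 196 ≡ 196 (mod 647)
14^4 = (14^2)^2 ≡ 196^2 = 38416 ≡ 243 (mod 647)
14^8 = (14^4)^2 ≡ 243^2 = 59049 ≡ 172 (mod 647)
14^16 = (14^8)^2 ≡ 172^2 = 29584 ≡ 469 (mod 647)
14^21 = 14^16 · 14^4 · 14^1 ≡ 469 · 243 · 14 ≡ 36 (mod 647).
So A = 36. Node B then computes K = A^b mod p = 36^15 mod 647.
36^1 ≡ 36 (mod 647)
36^2 = (36^1)^2 ≡ 36^2 = 1296 ≡ 2 (mod 647)
36^4 = (36^2)^2 ≡ 2^2 = 4 ≡ 4 (mod 647)
36^8 = (36^4)^2 ≡ 4^2 = 16 ≡ 16 (mod 647)
36^15 = 36^8 · 36^4 · 36^2 · 36^1 ≡ 16 · 4 · 2 · 36 ≡ 79 (mod 647).

79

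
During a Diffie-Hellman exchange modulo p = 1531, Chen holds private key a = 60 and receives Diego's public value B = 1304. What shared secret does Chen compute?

1156

Shared key K = 1304^60 mod 1531.
1304^1 ≡ 1304 (mod 1531)
1304^2 = (1304^1)^2 ≡ 1304^2 = 1700416 ≡ 1006 (mod 1531)
1304^4 = (1304^2)^2 ≡ 1006^2 = 1012036 ≡ 45 (mod 1531)
1304^8 = (1304^4)^2 ≡ 45^2 = 2025 ≡ 494 (mod 1531)
1304^16 = (1304^8)^2 ≡ 494^2 = 244036 ≡ 607 (mod 1531)
1304^32 = (1304^16)^2 ≡ 607^2 = 368449 ≡ 1009 (mod 1531)
1304^60 = 1304^32 · 1304^16 · 1304^8 · 1304^4 ≡ 1009 · 607 · 494 · 45 ≡ 1156 (mod 1531).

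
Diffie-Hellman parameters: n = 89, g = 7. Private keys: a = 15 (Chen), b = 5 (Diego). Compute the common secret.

27

Diego sends B = g^b mod n = 7^5 mod 89.
7^1 ≡ 7 (mod 89)
7^2 = (7^1)^2 ≡ 7^2 = 49 ≡ 49 (mod 89)
7^4 = (7^2)^2 ≡ 49^2 = 2401 ≡ 87 (mod 89)
7^5 = 7^4 · 7^1 ≡ 87 · 7 ≡ 75 (mod 89).
So B = 75. Chen then computes K = B^a mod n = 75^15 mod 89.
75^1 ≡ 75 (mod 89)
75^2 = (75^1)^2 ≡ 75^2 = 5625 ≡ 18 (mod 89)
75^4 = (75^2)^2 ≡ 18^2 = 324 ≡ 57 (mod 89)
75^8 = (75^4)^2 ≡ 57^2 = 3249 ≡ 45 (mod 89)
75^15 = 75^8 · 75^4 · 75^2 · 75^1 ≡ 45 · 57 · 18 · 75 ≡ 27 (mod 89).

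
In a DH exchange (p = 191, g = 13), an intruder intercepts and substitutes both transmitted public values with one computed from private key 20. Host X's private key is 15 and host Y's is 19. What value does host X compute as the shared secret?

Host X receives an intruder's public value M = 13^20 mod 191 instead of the honest one.
13^1 ≡ 13 (mod 191)
13^2 = (13^1)^2 ≡ 13^2 = 169 ≡ 169 (mod 191)
13^4 = (13^2)^2 ≡ 169^2 = 28561 ≡ 102 (mod 191)
13^8 = (13^4)^2 ≡ 102^2 = 10404 ≡ 90 (mod 191)
13^16 = (13^8)^2 ≡ 90^2 = 8100 ≡ 78 (mod 191)
13^20 = 13^16 · 13^4 ≡ 78 · 102 ≡ 125 (mod 191).
So M = 125. Host X computes K = M^15 mod 191.
125^1 ≡ 125 (mod 191)
125^2 = (125^1)^2 ≡ 125^2 = 15625 ≡ 154 (mod 191)
125^4 = (125^2)^2 ≡ 154^2 = 23716 ≡ 32 (mod 191)
125^8 = (125^4)^2 ≡ 32^2 = 1024 ≡ 69 (mod 191)
125^15 = 125^8 · 125^4 · 125^2 · 125^1 ≡ 69 · 32 · 154 · 125 ≡ 6 (mod 191).

6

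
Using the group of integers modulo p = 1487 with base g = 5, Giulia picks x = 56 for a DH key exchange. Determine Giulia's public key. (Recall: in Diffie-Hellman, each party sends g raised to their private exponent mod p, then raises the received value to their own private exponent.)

254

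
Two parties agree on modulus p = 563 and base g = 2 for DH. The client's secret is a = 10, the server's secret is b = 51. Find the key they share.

269

The server sends B = g^b mod p = 2^51 mod 563.
2^1 ≡ 2 (mod 563)
2^2 = (2^1)^2 ≡ 2^2 = 4 ≡ 4 (mod 563)
2^4 = (2^2)^2 ≡ 4^2 = 16 ≡ 16 (mod 563)
2^8 = (2^4)^2 ≡ 16^2 = 256 ≡ 256 (mod 563)
2^16 = (2^8)^2 ≡ 256^2 = 65536 ≡ 228 (mod 563)
2^32 = (2^16)^2 ≡ 228^2 = 51984 ≡ 188 (mod 563)
2^51 = 2^32 · 2^16 · 2^2 · 2^1 ≡ 188 · 228 · 4 · 2 ≡ 45 (mod 563).
So B = 45. The client then computes K = B^a mod p = 45^10 mod 563.
45^1 ≡ 45 (mod 563)
45^2 = (45^1)^2 ≡ 45^2 = 2025 ≡ 336 (mod 563)
45^4 = (45^2)^2 ≡ 336^2 = 112896 ≡ 296 (mod 563)
45^8 = (45^4)^2 ≡ 296^2 = 87616 ≡ 351 (mod 563)
45^10 = 45^8 · 45^2 ≡ 351 · 336 ≡ 269 (mod 563).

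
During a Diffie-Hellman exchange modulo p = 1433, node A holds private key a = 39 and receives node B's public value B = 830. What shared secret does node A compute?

127

Shared key K = 830^39 mod 1433.
830^1 ≡ 830 (mod 1433)
830^2 = (830^1)^2 ≡ 830^2 = 688900 ≡ 1060 (mod 1433)
830^4 = (830^2)^2 ≡ 1060^2 = 1123600 ≡ 128 (mod 1433)
830^8 = (830^4)^2 ≡ 128^2 = 16384 ≡ 621 (mod 1433)
830^16 = (830^8)^2 ≡ 621^2 = 385641 ≡ 164 (mod 1433)
830^32 = (830^16)^2 ≡ 164^2 = 26896 ≡ 1102 (mod 1433)
830^39 = 830^32 · 830^4 · 830^2 · 830^1 ≡ 1102 · 128 · 1060 · 830 ≡ 127 (mod 1433).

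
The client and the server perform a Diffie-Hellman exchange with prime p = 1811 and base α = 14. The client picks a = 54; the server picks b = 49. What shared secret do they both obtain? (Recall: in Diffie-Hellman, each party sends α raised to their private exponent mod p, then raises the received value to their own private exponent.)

905

The client sends A = α^a mod p = 14^54 mod 1811.
14^1 ≡ 14 (mod 1811)
14^2 = (14^1)^2 ≡ 14^2 = 196 ≡ 196 (mod 1811)
14^4 = (14^2)^2 ≡ 196^2 = 38416 ≡ 385 (mod 1811)
14^8 = (14^4)^2 ≡ 385^2 = 148225 ≡ 1534 (mod 1811)
14^16 = (14^8)^2 ≡ 1534^2 = 2353156 ≡ 667 (mod 1811)
14^32 = (14^16)^2 ≡ 667^2 = 444889 ≡ 1194 (mod 1811)
14^54 = 14^32 · 14^16 · 14^4 · 14^2 ≡ 1194 · 667 · 385 · 196 ≡ 1678 (mod 1811).
So A = 1678. The server then computes K = A^b mod p = 1678^49 mod 1811.
1678^1 ≡ 1678 (mod 1811)
1678^2 = (1678^1)^2 ≡ 1678^2 = 2815684 ≡ 1390 (mod 1811)
1678^4 = (1678^2)^2 ≡ 1390^2 = 1932100 ≡ 1574 (mod 1811)
1678^8 = (1678^4)^2 ≡ 1574^2 = 2477476 ≡ 28 (mod 1811)
1678^16 = (1678^8)^2 ≡ 28^2 = 784 ≡ 784 (mod 1811)
1678^32 = (1678^16)^2 ≡ 784^2 = 614656 ≡ 727 (mod 1811)
1678^49 = 1678^32 · 1678^16 · 1678^1 ≡ 727 · 784 · 1678 ≡ 905 (mod 1811).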